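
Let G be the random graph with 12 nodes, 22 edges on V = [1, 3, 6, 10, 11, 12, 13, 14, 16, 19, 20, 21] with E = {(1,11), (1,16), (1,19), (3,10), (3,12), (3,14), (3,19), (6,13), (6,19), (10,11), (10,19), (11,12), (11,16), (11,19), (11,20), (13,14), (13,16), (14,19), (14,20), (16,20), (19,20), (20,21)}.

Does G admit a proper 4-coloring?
A valid 4-coloring: color 1: [12, 16, 19, 21]; color 2: [6, 11, 14]; color 3: [1, 3, 13, 20]; color 4: [10].
(χ(G) = 4 ≤ 4.)

Yes, G is 4-colorable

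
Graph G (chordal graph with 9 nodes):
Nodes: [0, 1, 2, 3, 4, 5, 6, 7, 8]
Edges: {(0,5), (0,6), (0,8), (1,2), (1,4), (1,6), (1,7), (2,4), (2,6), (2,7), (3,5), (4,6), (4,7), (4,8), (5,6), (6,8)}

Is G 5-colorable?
A valid 5-coloring: color 1: [3, 6, 7]; color 2: [0, 4]; color 3: [1, 5, 8]; color 4: [2].
(χ(G) = 4 ≤ 5.)

Yes, G is 5-colorable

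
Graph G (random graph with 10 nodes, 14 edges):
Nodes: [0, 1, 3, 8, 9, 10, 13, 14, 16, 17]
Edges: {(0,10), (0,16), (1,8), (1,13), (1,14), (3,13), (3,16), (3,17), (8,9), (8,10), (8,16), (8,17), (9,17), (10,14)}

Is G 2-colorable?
No, G is not 2-colorable

The clique on vertices [8, 9, 17] has size 3 > 2, so it alone needs 3 colors.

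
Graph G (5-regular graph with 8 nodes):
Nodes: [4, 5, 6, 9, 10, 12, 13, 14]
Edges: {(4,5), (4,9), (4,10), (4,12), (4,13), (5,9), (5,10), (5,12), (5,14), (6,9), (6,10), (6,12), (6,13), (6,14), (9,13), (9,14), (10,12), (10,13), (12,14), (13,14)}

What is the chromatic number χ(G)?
χ(G) = 4

Clique number ω(G) = 4 (lower bound: χ ≥ ω).
The clique on [4, 5, 10, 12] has size 4, forcing χ ≥ 4, and the coloring below uses 4 colors, so χ(G) = 4.
A valid 4-coloring: color 1: [4, 14]; color 2: [5, 6]; color 3: [12, 13]; color 4: [9, 10].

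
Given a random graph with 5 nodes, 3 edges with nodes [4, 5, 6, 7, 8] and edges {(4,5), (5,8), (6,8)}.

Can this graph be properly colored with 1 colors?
Edge (5,8) forces its endpoints to differ, so 1 color is not enough.

No, G is not 1-colorable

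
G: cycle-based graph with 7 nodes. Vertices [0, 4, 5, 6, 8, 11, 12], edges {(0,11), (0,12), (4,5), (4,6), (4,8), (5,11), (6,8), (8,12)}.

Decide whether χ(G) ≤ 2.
No, G is not 2-colorable

The clique on vertices [4, 6, 8] has size 3 > 2, so it alone needs 3 colors.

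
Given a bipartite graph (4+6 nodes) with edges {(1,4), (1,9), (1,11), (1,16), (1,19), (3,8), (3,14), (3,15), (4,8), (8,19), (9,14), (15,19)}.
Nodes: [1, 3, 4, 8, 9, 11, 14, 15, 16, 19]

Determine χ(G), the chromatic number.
Clique number ω(G) = 2 (lower bound: χ ≥ ω).
The graph is bipartite (no odd cycle), so 2 colors suffice: χ(G) = 2.
A valid 2-coloring: color 1: [1, 8, 14, 15]; color 2: [3, 4, 9, 11, 16, 19].

χ(G) = 2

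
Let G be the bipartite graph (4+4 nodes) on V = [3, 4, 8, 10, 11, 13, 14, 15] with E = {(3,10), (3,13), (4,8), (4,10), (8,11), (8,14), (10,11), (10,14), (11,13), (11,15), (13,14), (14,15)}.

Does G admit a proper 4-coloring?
A valid 4-coloring: color 1: [3, 4, 11, 14]; color 2: [8, 10, 13, 15].
(χ(G) = 2 ≤ 4.)

Yes, G is 4-colorable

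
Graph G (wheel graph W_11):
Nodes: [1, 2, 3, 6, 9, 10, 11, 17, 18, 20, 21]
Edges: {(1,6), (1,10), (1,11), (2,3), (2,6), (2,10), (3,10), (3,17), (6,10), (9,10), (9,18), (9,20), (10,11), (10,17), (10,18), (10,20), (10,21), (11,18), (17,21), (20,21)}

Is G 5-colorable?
Yes, G is 5-colorable

A valid 5-coloring: color 1: [10]; color 2: [3, 6, 9, 11, 21]; color 3: [1, 2, 17, 18, 20].
(χ(G) = 3 ≤ 5.)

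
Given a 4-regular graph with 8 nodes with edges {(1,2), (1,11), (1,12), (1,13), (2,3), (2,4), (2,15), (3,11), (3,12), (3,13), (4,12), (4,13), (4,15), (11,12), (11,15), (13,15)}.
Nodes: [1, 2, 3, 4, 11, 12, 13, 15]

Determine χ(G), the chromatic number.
Clique number ω(G) = 3 (lower bound: χ ≥ ω).
The clique on [1, 11, 12] has size 3, forcing χ ≥ 3, and the coloring below uses 3 colors, so χ(G) = 3.
A valid 3-coloring: color 1: [1, 3, 15]; color 2: [2, 12, 13]; color 3: [4, 11].

χ(G) = 3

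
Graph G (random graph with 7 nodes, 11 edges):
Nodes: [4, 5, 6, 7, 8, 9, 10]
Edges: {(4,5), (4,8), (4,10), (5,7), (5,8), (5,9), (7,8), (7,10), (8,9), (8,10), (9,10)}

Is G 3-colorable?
A valid 3-coloring: color 1: [6, 8]; color 2: [5, 10]; color 3: [4, 7, 9].
(χ(G) = 3 ≤ 3.)

Yes, G is 3-colorable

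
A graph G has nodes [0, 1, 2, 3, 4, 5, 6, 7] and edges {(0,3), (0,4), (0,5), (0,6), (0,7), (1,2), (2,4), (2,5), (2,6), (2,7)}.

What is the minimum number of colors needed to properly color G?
Clique number ω(G) = 2 (lower bound: χ ≥ ω).
The graph is bipartite (no odd cycle), so 2 colors suffice: χ(G) = 2.
A valid 2-coloring: color 1: [0, 2]; color 2: [1, 3, 4, 5, 6, 7].

χ(G) = 2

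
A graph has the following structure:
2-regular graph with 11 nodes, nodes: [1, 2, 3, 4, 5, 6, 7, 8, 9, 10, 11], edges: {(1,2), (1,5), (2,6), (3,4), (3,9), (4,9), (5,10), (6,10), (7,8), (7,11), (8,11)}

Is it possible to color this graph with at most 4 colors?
A valid 4-coloring: color 1: [2, 7, 9, 10]; color 2: [1, 3, 6, 11]; color 3: [4, 5, 8].
(χ(G) = 3 ≤ 4.)

Yes, G is 4-colorable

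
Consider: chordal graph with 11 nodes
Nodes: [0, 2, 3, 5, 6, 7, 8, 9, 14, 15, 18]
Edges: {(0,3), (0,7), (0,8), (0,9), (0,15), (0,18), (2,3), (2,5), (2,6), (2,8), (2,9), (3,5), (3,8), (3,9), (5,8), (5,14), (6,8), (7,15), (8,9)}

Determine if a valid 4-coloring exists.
A valid 4-coloring: color 1: [7, 8, 14, 18]; color 2: [0, 2]; color 3: [3, 6, 15]; color 4: [5, 9].
(χ(G) = 4 ≤ 4.)

Yes, G is 4-colorable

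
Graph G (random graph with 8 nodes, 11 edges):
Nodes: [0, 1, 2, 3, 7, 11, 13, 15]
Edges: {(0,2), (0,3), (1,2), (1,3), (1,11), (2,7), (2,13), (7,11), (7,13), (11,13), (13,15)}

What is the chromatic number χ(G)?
Clique number ω(G) = 3 (lower bound: χ ≥ ω).
The clique on [7, 11, 13] has size 3, forcing χ ≥ 3, and the coloring below uses 3 colors, so χ(G) = 3.
A valid 3-coloring: color 1: [2, 3, 11, 15]; color 2: [0, 1, 13]; color 3: [7].

χ(G) = 3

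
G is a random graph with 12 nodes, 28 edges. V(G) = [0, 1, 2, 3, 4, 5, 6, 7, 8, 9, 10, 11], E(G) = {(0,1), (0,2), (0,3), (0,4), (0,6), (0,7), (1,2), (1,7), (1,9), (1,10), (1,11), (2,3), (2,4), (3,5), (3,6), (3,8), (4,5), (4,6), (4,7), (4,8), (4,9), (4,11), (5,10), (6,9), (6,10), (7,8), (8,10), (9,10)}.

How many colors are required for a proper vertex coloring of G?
χ(G) = 4

Clique number ω(G) = 3 (lower bound: χ ≥ ω).
Suppose a proper 3-coloring c exists. The clique [0, 1, 2] takes 3 distinct colors; by symmetry let c(0) = 1, c(1) = 2, c(2) = 3.
- Vertex 4: neighbors [0, 2] already have colors [1, 3] ⇒ c(4) = 2.
- Vertex 3: neighbors [0, 2] already have colors [1, 3] ⇒ c(3) = 2.
- Vertex 6: neighbors [0, 3] already have colors [1, 2] ⇒ c(6) = 3.
- Vertex 10: neighbors [1, 6] already have colors [2, 3] ⇒ c(10) = 1.
- Vertex 9: neighbors [10, 1, 6] already have colors [1, 2, 3] — all 3 colors blocked. Contradiction.
The forced assignments end in a contradiction, so G has no proper 3-coloring (χ ≥ 4).
The coloring below uses 4 colors, so χ(G) = 4.
A valid 4-coloring: color 1: [1, 3, 4]; color 2: [0, 10, 11]; color 3: [2, 5, 6, 7]; color 4: [8, 9].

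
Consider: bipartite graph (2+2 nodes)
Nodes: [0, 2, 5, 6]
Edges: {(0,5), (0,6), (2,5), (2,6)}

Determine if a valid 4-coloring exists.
Yes, G is 4-colorable

A valid 4-coloring: color 1: [0, 2]; color 2: [5, 6].
(χ(G) = 2 ≤ 4.)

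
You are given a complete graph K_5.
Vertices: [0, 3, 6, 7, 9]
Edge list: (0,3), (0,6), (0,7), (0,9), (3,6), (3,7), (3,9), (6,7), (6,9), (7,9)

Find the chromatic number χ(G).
Clique number ω(G) = 5 (lower bound: χ ≥ ω).
The clique on [0, 3, 6, 7, 9] has size 5, forcing χ ≥ 5, and the coloring below uses 5 colors, so χ(G) = 5.
A valid 5-coloring: color 1: [3]; color 2: [0]; color 3: [9]; color 4: [7]; color 5: [6].

χ(G) = 5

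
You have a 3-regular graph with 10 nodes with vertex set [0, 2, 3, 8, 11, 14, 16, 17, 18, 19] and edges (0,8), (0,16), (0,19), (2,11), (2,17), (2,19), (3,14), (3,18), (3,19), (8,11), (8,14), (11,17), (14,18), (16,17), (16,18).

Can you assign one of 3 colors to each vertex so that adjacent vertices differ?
A valid 3-coloring: color 1: [3, 11, 16]; color 2: [8, 17, 18, 19]; color 3: [0, 2, 14].
(χ(G) = 3 ≤ 3.)

Yes, G is 3-colorable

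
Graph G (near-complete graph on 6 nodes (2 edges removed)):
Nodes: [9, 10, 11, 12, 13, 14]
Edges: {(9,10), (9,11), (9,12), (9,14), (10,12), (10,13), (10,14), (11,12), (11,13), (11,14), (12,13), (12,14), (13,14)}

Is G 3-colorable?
The clique on vertices [9, 10, 12, 14] has size 4 > 3, so it alone needs 4 colors.

No, G is not 3-colorable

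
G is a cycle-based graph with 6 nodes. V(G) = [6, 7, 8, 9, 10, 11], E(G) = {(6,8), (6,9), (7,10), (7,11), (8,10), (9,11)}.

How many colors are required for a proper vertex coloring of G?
Clique number ω(G) = 2 (lower bound: χ ≥ ω).
The graph is bipartite (no odd cycle), so 2 colors suffice: χ(G) = 2.
A valid 2-coloring: color 1: [7, 8, 9]; color 2: [6, 10, 11].

χ(G) = 2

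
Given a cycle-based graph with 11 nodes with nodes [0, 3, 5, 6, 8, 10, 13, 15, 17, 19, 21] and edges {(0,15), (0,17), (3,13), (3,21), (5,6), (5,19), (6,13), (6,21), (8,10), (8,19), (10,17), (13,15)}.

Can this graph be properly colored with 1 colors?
No, G is not 1-colorable

Edge (0,17) forces its endpoints to differ, so 1 color is not enough.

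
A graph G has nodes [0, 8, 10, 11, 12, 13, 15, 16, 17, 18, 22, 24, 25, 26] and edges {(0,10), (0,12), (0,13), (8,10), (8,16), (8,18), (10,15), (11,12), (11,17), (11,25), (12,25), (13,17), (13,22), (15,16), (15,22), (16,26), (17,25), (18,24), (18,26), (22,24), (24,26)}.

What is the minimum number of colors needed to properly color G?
χ(G) = 3

Clique number ω(G) = 3 (lower bound: χ ≥ ω).
The clique on [11, 17, 25] has size 3, forcing χ ≥ 3, and the coloring below uses 3 colors, so χ(G) = 3.
A valid 3-coloring: color 1: [8, 13, 15, 25, 26]; color 2: [10, 12, 16, 17, 24]; color 3: [0, 11, 18, 22].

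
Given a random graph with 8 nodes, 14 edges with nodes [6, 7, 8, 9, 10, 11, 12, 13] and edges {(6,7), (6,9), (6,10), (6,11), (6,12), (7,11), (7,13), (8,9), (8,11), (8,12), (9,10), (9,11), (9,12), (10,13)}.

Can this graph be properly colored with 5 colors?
Yes, G is 5-colorable

A valid 5-coloring: color 1: [6, 8, 13]; color 2: [7, 9]; color 3: [10, 11, 12].
(χ(G) = 3 ≤ 5.)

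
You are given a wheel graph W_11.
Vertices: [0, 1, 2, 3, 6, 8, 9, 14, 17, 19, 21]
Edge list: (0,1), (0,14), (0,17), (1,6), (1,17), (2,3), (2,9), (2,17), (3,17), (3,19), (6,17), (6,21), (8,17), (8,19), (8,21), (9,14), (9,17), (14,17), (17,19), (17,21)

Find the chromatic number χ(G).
Clique number ω(G) = 3 (lower bound: χ ≥ ω).
The clique on [0, 1, 17] has size 3, forcing χ ≥ 3, and the coloring below uses 3 colors, so χ(G) = 3.
A valid 3-coloring: color 1: [17]; color 2: [0, 3, 6, 8, 9]; color 3: [1, 2, 14, 19, 21].

χ(G) = 3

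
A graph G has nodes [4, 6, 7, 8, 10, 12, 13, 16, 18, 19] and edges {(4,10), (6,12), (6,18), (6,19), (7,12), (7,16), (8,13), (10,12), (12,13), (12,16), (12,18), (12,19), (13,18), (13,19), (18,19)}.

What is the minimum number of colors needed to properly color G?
χ(G) = 4

Clique number ω(G) = 4 (lower bound: χ ≥ ω).
The clique on [12, 13, 18, 19] has size 4, forcing χ ≥ 4, and the coloring below uses 4 colors, so χ(G) = 4.
A valid 4-coloring: color 1: [4, 8, 12]; color 2: [10, 16, 19]; color 3: [7, 18]; color 4: [6, 13].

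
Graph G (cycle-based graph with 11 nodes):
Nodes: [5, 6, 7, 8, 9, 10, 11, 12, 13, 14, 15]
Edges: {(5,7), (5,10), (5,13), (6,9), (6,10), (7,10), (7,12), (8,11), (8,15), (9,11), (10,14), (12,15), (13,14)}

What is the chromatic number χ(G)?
χ(G) = 3

Clique number ω(G) = 3 (lower bound: χ ≥ ω).
The clique on [5, 7, 10] has size 3, forcing χ ≥ 3, and the coloring below uses 3 colors, so χ(G) = 3.
A valid 3-coloring: color 1: [8, 9, 10, 12, 13]; color 2: [5, 6, 11, 14, 15]; color 3: [7].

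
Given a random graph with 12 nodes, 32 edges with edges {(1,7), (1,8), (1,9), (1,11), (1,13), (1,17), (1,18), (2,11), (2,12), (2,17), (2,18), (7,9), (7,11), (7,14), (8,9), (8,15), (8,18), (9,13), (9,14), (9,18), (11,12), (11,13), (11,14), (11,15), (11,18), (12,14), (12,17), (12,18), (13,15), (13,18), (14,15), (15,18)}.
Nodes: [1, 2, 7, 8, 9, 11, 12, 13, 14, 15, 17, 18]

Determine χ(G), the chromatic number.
Clique number ω(G) = 4 (lower bound: χ ≥ ω).
The clique on [1, 8, 9, 18] has size 4, forcing χ ≥ 4, and the coloring below uses 4 colors, so χ(G) = 4.
A valid 4-coloring: color 1: [7, 17, 18]; color 2: [9, 11]; color 3: [1, 12, 15]; color 4: [2, 8, 13, 14].

χ(G) = 4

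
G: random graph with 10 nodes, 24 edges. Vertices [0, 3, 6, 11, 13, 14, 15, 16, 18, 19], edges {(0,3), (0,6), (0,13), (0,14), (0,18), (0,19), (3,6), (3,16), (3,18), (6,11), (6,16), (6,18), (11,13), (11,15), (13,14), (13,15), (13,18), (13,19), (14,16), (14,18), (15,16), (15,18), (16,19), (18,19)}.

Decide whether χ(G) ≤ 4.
A valid 4-coloring: color 1: [11, 16, 18]; color 2: [0, 15]; color 3: [6, 13]; color 4: [3, 14, 19].
(χ(G) = 4 ≤ 4.)

Yes, G is 4-colorable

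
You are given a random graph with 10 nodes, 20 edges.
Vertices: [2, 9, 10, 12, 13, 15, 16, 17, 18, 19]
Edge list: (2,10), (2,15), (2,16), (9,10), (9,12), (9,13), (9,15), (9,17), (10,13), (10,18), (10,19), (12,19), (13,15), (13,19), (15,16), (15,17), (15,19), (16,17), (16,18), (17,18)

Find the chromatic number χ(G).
Clique number ω(G) = 3 (lower bound: χ ≥ ω).
Suppose a proper 3-coloring c exists. The clique [2, 15, 16] takes 3 distinct colors; by symmetry let c(2) = 1, c(15) = 2, c(16) = 3.
- Vertex 17: neighbors [15, 16] already have colors [2, 3] ⇒ c(17) = 1.
- Vertex 9: neighbors [17, 15] already have colors [1, 2] ⇒ c(9) = 3.
- Vertex 10: neighbors [2, 9] already have colors [1, 3] ⇒ c(10) = 2.
- Vertex 18: neighbors [17, 10, 16] already have colors [1, 2, 3] — all 3 colors blocked. Contradiction.
The forced assignments end in a contradiction, so G has no proper 3-coloring (χ ≥ 4).
The coloring below uses 4 colors, so χ(G) = 4.
A valid 4-coloring: color 1: [10, 12, 15]; color 2: [9, 16, 19]; color 3: [2, 13, 17]; color 4: [18].

χ(G) = 4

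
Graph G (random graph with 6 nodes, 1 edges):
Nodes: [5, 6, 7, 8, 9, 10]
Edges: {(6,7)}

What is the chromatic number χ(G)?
χ(G) = 2

Clique number ω(G) = 2 (lower bound: χ ≥ ω).
The graph is bipartite (no odd cycle), so 2 colors suffice: χ(G) = 2.
A valid 2-coloring: color 1: [5, 6, 8, 9, 10]; color 2: [7].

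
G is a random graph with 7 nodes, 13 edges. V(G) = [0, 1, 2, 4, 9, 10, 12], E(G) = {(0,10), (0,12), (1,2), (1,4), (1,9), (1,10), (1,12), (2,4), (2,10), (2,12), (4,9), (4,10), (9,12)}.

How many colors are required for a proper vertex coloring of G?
χ(G) = 4

Clique number ω(G) = 4 (lower bound: χ ≥ ω).
The clique on [1, 2, 4, 10] has size 4, forcing χ ≥ 4, and the coloring below uses 4 colors, so χ(G) = 4.
A valid 4-coloring: color 1: [0, 1]; color 2: [4, 12]; color 3: [9, 10]; color 4: [2].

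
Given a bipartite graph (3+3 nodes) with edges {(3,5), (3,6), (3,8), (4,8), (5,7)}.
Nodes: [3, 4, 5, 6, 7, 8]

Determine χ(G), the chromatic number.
χ(G) = 2

Clique number ω(G) = 2 (lower bound: χ ≥ ω).
The graph is bipartite (no odd cycle), so 2 colors suffice: χ(G) = 2.
A valid 2-coloring: color 1: [3, 4, 7]; color 2: [5, 6, 8].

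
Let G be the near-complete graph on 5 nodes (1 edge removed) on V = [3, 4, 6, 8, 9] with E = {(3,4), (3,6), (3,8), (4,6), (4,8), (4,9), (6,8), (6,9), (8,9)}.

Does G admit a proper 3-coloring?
The clique on vertices [4, 6, 8, 9] has size 4 > 3, so it alone needs 4 colors.

No, G is not 3-colorable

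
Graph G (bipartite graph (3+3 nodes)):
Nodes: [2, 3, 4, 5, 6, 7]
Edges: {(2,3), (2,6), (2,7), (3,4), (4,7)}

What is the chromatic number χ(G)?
Clique number ω(G) = 2 (lower bound: χ ≥ ω).
The graph is bipartite (no odd cycle), so 2 colors suffice: χ(G) = 2.
A valid 2-coloring: color 1: [2, 4, 5]; color 2: [3, 6, 7].

χ(G) = 2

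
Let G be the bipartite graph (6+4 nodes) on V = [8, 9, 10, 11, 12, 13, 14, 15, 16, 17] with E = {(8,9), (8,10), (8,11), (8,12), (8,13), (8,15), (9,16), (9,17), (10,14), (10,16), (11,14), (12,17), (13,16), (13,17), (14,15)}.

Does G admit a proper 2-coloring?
Yes, G is 2-colorable

A valid 2-coloring: color 1: [8, 14, 16, 17]; color 2: [9, 10, 11, 12, 13, 15].
(χ(G) = 2 ≤ 2.)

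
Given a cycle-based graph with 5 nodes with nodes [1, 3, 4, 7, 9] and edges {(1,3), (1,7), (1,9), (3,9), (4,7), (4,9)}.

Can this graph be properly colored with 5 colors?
Yes, G is 5-colorable

A valid 5-coloring: color 1: [7, 9]; color 2: [1, 4]; color 3: [3].
(χ(G) = 3 ≤ 5.)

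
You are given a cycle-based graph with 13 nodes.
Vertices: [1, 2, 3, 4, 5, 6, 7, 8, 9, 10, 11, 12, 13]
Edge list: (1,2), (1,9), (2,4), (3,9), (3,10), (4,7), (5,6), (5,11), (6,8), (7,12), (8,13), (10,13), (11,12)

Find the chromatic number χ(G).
χ(G) = 3

Clique number ω(G) = 2 (lower bound: χ ≥ ω).
Odd cycle [1, 9, 3, 10, 13, 8, 6, 5, 11, 12, 7, 4, 2] needs 3 colors (χ ≥ 3).
The coloring below uses 3 colors, so χ(G) = 3.
A valid 3-coloring: color 1: [1, 3, 4, 6, 11, 13]; color 2: [2, 5, 8, 9, 10, 12]; color 3: [7].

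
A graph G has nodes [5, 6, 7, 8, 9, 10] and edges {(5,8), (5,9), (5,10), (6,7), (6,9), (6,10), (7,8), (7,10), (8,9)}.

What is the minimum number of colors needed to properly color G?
Clique number ω(G) = 3 (lower bound: χ ≥ ω).
The clique on [5, 8, 9] has size 3, forcing χ ≥ 3, and the coloring below uses 3 colors, so χ(G) = 3.
A valid 3-coloring: color 1: [5, 6]; color 2: [7, 9]; color 3: [8, 10].

χ(G) = 3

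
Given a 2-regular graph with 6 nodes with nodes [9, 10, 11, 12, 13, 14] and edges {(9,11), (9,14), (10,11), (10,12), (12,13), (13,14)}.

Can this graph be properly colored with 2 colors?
A valid 2-coloring: color 1: [9, 10, 13]; color 2: [11, 12, 14].
(χ(G) = 2 ≤ 2.)

Yes, G is 2-colorable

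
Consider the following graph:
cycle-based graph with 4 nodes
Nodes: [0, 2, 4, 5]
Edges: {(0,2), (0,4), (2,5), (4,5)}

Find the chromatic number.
χ(G) = 2

Clique number ω(G) = 2 (lower bound: χ ≥ ω).
The graph is bipartite (no odd cycle), so 2 colors suffice: χ(G) = 2.
A valid 2-coloring: color 1: [0, 5]; color 2: [2, 4].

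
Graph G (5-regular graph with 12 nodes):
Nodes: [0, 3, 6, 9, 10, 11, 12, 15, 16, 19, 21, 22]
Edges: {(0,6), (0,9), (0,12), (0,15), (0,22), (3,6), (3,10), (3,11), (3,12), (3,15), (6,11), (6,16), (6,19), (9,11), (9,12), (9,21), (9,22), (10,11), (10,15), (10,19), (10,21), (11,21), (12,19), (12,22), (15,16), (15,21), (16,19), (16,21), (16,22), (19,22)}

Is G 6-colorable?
A valid 6-coloring: color 1: [6, 10, 12]; color 2: [9, 15, 19]; color 3: [0, 11, 16]; color 4: [3, 21, 22].
(χ(G) = 4 ≤ 6.)

Yes, G is 6-colorable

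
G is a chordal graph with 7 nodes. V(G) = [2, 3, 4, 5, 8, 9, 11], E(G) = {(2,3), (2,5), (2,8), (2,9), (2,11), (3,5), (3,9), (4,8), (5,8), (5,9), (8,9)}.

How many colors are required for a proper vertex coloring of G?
χ(G) = 4

Clique number ω(G) = 4 (lower bound: χ ≥ ω).
The clique on [2, 5, 8, 9] has size 4, forcing χ ≥ 4, and the coloring below uses 4 colors, so χ(G) = 4.
A valid 4-coloring: color 1: [2, 4]; color 2: [9, 11]; color 3: [3, 8]; color 4: [5].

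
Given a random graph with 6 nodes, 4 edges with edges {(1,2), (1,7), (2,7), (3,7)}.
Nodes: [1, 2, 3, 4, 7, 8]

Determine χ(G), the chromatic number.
Clique number ω(G) = 3 (lower bound: χ ≥ ω).
The clique on [1, 2, 7] has size 3, forcing χ ≥ 3, and the coloring below uses 3 colors, so χ(G) = 3.
A valid 3-coloring: color 1: [4, 7, 8]; color 2: [1, 3]; color 3: [2].

χ(G) = 3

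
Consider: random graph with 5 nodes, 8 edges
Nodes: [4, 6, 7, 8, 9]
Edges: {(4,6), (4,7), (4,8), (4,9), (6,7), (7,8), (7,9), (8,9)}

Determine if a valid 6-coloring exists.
A valid 6-coloring: color 1: [4]; color 2: [7]; color 3: [6, 8]; color 4: [9].
(χ(G) = 4 ≤ 6.)

Yes, G is 6-colorable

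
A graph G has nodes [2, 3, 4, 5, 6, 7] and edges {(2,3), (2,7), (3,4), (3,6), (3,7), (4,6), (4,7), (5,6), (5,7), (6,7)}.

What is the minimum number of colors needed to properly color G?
χ(G) = 4

Clique number ω(G) = 4 (lower bound: χ ≥ ω).
The clique on [3, 4, 6, 7] has size 4, forcing χ ≥ 4, and the coloring below uses 4 colors, so χ(G) = 4.
A valid 4-coloring: color 1: [7]; color 2: [3, 5]; color 3: [2, 6]; color 4: [4].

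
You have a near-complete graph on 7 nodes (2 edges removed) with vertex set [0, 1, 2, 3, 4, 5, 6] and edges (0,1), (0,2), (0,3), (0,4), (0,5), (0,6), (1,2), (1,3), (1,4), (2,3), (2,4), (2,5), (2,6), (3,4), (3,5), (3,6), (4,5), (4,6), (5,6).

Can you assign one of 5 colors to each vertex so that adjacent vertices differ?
The clique on vertices [0, 2, 3, 4, 5, 6] has size 6 > 5, so it alone needs 6 colors.

No, G is not 5-colorable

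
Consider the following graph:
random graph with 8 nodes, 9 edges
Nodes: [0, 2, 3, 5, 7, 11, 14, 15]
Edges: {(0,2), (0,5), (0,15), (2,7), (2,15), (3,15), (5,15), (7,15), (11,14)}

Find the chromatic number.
Clique number ω(G) = 3 (lower bound: χ ≥ ω).
The clique on [0, 2, 15] has size 3, forcing χ ≥ 3, and the coloring below uses 3 colors, so χ(G) = 3.
A valid 3-coloring: color 1: [14, 15]; color 2: [2, 3, 5, 11]; color 3: [0, 7].

χ(G) = 3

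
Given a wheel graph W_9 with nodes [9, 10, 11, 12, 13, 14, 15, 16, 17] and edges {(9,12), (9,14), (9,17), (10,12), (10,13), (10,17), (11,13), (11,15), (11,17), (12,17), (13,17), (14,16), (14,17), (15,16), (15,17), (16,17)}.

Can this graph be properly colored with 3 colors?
Yes, G is 3-colorable

A valid 3-coloring: color 1: [17]; color 2: [12, 13, 14, 15]; color 3: [9, 10, 11, 16].
(χ(G) = 3 ≤ 3.)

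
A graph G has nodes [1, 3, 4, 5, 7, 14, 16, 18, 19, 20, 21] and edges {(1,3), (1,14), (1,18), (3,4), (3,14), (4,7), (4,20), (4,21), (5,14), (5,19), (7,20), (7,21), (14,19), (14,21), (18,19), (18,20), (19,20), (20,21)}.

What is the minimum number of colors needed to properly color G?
χ(G) = 4

Clique number ω(G) = 4 (lower bound: χ ≥ ω).
The clique on [4, 7, 20, 21] has size 4, forcing χ ≥ 4, and the coloring below uses 4 colors, so χ(G) = 4.
A valid 4-coloring: color 1: [14, 16, 20]; color 2: [3, 5, 18, 21]; color 3: [1, 4, 19]; color 4: [7].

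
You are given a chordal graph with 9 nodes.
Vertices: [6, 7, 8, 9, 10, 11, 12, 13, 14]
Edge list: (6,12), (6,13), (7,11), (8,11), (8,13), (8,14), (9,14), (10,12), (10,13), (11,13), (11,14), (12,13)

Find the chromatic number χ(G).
χ(G) = 3

Clique number ω(G) = 3 (lower bound: χ ≥ ω).
The clique on [8, 11, 13] has size 3, forcing χ ≥ 3, and the coloring below uses 3 colors, so χ(G) = 3.
A valid 3-coloring: color 1: [7, 13, 14]; color 2: [9, 11, 12]; color 3: [6, 8, 10].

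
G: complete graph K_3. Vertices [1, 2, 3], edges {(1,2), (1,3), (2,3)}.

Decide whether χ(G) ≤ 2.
No, G is not 2-colorable

The clique on vertices [1, 2, 3] has size 3 > 2, so it alone needs 3 colors.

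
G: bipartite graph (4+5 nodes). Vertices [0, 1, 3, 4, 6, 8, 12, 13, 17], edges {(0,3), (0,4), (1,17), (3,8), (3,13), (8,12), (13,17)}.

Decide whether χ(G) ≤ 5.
A valid 5-coloring: color 1: [3, 4, 6, 12, 17]; color 2: [0, 1, 8, 13].
(χ(G) = 2 ≤ 5.)

Yes, G is 5-colorable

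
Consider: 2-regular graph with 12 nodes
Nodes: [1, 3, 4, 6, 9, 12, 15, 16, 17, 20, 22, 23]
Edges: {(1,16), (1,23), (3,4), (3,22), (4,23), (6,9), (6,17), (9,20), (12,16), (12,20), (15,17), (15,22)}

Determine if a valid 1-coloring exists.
No, G is not 1-colorable

Edge (1,16) forces its endpoints to differ, so 1 color is not enough.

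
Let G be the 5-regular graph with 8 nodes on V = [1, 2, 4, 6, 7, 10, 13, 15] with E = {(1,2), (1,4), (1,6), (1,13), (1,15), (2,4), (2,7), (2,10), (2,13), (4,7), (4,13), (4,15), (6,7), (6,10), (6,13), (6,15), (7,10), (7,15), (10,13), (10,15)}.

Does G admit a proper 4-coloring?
A valid 4-coloring: color 1: [4, 6]; color 2: [2, 15]; color 3: [7, 13]; color 4: [1, 10].
(χ(G) = 4 ≤ 4.)

Yes, G is 4-colorable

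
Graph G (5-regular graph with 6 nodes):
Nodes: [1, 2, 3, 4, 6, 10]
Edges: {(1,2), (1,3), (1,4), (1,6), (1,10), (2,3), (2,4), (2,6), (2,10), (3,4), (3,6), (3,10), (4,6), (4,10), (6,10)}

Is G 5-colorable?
The clique on vertices [1, 2, 3, 4, 6, 10] has size 6 > 5, so it alone needs 6 colors.

No, G is not 5-colorable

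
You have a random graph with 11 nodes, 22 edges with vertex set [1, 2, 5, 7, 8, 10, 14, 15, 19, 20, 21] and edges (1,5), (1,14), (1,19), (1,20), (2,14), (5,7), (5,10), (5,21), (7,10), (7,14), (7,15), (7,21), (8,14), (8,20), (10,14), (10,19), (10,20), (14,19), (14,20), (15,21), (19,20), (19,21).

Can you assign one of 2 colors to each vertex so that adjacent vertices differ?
No, G is not 2-colorable

The clique on vertices [1, 14, 19, 20] has size 4 > 2, so it alone needs 4 colors.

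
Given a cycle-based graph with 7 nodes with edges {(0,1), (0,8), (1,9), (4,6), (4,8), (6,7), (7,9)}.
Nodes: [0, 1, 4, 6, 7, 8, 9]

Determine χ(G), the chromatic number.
Clique number ω(G) = 2 (lower bound: χ ≥ ω).
Odd cycle [7, 9, 1, 0, 8, 4, 6] needs 3 colors (χ ≥ 3).
The coloring below uses 3 colors, so χ(G) = 3.
A valid 3-coloring: color 1: [1, 4, 7]; color 2: [0, 6, 9]; color 3: [8].

χ(G) = 3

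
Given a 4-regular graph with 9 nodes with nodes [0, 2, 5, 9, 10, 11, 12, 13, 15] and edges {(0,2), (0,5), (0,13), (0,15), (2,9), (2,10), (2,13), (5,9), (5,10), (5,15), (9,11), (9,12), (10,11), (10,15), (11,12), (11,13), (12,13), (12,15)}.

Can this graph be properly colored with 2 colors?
The clique on vertices [0, 2, 13] has size 3 > 2, so it alone needs 3 colors.

No, G is not 2-colorable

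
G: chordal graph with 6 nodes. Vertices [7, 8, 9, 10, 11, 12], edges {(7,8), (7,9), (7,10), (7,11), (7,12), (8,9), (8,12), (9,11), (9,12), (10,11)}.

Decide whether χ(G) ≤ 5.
A valid 5-coloring: color 1: [7]; color 2: [9, 10]; color 3: [8, 11]; color 4: [12].
(χ(G) = 4 ≤ 5.)

Yes, G is 5-colorable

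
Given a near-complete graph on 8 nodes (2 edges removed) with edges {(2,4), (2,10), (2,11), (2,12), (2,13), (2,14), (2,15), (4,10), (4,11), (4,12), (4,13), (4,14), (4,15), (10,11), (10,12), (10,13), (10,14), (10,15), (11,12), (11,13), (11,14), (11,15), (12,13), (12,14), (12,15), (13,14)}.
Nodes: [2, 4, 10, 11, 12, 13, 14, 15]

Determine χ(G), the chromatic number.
χ(G) = 7

Clique number ω(G) = 7 (lower bound: χ ≥ ω).
The clique on [2, 4, 10, 11, 12, 13, 14] has size 7, forcing χ ≥ 7, and the coloring below uses 7 colors, so χ(G) = 7.
A valid 7-coloring: color 1: [12]; color 2: [2]; color 3: [4]; color 4: [10]; color 5: [11]; color 6: [14, 15]; color 7: [13].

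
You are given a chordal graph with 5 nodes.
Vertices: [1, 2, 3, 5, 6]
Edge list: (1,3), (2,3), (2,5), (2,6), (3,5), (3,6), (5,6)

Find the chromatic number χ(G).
Clique number ω(G) = 4 (lower bound: χ ≥ ω).
The clique on [2, 3, 5, 6] has size 4, forcing χ ≥ 4, and the coloring below uses 4 colors, so χ(G) = 4.
A valid 4-coloring: color 1: [3]; color 2: [1, 2]; color 3: [5]; color 4: [6].

χ(G) = 4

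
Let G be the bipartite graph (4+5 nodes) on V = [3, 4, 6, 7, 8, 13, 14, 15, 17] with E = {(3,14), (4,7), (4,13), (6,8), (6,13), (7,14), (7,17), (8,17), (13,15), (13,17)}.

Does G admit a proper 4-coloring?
Yes, G is 4-colorable

A valid 4-coloring: color 1: [3, 7, 8, 13]; color 2: [4, 6, 14, 15, 17].
(χ(G) = 2 ≤ 4.)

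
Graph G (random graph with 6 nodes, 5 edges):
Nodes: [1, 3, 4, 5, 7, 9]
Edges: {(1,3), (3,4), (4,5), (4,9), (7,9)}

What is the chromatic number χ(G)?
Clique number ω(G) = 2 (lower bound: χ ≥ ω).
The graph is bipartite (no odd cycle), so 2 colors suffice: χ(G) = 2.
A valid 2-coloring: color 1: [1, 4, 7]; color 2: [3, 5, 9].

χ(G) = 2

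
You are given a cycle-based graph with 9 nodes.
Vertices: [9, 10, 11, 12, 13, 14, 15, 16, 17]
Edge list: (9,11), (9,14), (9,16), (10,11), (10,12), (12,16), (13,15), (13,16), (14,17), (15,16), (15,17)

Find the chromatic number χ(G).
χ(G) = 3

Clique number ω(G) = 3 (lower bound: χ ≥ ω).
The clique on [13, 15, 16] has size 3, forcing χ ≥ 3, and the coloring below uses 3 colors, so χ(G) = 3.
A valid 3-coloring: color 1: [11, 16, 17]; color 2: [9, 10, 15]; color 3: [12, 13, 14].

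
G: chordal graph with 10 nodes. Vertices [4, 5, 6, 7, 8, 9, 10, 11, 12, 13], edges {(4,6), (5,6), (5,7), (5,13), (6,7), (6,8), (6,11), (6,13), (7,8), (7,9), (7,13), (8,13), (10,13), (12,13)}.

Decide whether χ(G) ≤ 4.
A valid 4-coloring: color 1: [6, 9, 10, 12]; color 2: [4, 11, 13]; color 3: [7]; color 4: [5, 8].
(χ(G) = 4 ≤ 4.)

Yes, G is 4-colorable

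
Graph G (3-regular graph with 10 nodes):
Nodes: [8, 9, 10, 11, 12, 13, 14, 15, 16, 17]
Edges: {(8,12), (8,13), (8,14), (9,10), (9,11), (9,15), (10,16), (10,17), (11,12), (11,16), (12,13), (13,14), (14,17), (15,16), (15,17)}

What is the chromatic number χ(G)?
Clique number ω(G) = 3 (lower bound: χ ≥ ω).
The clique on [8, 12, 13] has size 3, forcing χ ≥ 3, and the coloring below uses 3 colors, so χ(G) = 3.
A valid 3-coloring: color 1: [9, 12, 14, 16]; color 2: [8, 10, 11, 15]; color 3: [13, 17].

χ(G) = 3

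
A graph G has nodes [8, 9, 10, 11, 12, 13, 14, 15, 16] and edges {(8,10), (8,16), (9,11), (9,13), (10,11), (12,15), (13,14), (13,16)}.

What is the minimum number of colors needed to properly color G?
χ(G) = 2

Clique number ω(G) = 2 (lower bound: χ ≥ ω).
The graph is bipartite (no odd cycle), so 2 colors suffice: χ(G) = 2.
A valid 2-coloring: color 1: [8, 11, 12, 13]; color 2: [9, 10, 14, 15, 16].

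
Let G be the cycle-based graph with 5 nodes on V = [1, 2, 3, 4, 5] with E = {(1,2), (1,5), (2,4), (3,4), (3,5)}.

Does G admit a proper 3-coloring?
A valid 3-coloring: color 1: [2, 5]; color 2: [1, 3]; color 3: [4].
(χ(G) = 3 ≤ 3.)

Yes, G is 3-colorable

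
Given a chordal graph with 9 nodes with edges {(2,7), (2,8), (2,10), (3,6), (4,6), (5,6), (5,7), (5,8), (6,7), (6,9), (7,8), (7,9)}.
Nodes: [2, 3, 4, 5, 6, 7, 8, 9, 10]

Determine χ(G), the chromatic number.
Clique number ω(G) = 3 (lower bound: χ ≥ ω).
The clique on [2, 7, 8] has size 3, forcing χ ≥ 3, and the coloring below uses 3 colors, so χ(G) = 3.
A valid 3-coloring: color 1: [3, 4, 7, 10]; color 2: [6, 8]; color 3: [2, 5, 9].

χ(G) = 3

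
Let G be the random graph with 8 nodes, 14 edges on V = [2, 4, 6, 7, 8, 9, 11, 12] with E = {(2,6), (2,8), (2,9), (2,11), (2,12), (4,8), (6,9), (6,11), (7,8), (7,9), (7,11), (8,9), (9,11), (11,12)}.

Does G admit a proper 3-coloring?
No, G is not 3-colorable

The clique on vertices [2, 6, 9, 11] has size 4 > 3, so it alone needs 4 colors.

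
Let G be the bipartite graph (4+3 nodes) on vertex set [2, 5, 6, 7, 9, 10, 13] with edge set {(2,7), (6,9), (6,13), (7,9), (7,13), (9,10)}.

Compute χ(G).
χ(G) = 2

Clique number ω(G) = 2 (lower bound: χ ≥ ω).
The graph is bipartite (no odd cycle), so 2 colors suffice: χ(G) = 2.
A valid 2-coloring: color 1: [2, 5, 9, 13]; color 2: [6, 7, 10].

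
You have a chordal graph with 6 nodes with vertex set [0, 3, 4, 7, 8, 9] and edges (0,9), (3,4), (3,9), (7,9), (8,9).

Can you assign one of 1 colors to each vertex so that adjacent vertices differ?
No, G is not 1-colorable

Edge (8,9) forces its endpoints to differ, so 1 color is not enough.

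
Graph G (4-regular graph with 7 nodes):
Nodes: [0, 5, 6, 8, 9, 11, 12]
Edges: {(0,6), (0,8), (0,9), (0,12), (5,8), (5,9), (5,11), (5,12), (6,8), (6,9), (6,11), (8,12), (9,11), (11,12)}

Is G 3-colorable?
No, G is not 3-colorable

Suppose a proper 3-coloring c exists. The clique [0, 6, 8] takes 3 distinct colors; by symmetry let c(0) = 1, c(6) = 2, c(8) = 3.
- Vertex 9: neighbors [0, 6] already have colors [1, 2] ⇒ c(9) = 3.
- Vertex 11: neighbors [6, 9] already have colors [2, 3] ⇒ c(11) = 1.
- Vertex 5: neighbors [11, 8] already have colors [1, 3] ⇒ c(5) = 2.
- Vertex 12: neighbors [0, 5, 8] already have colors [1, 2, 3] — all 3 colors blocked. Contradiction.
The forced assignments end in a contradiction, so G has no proper 3-coloring (χ ≥ 4).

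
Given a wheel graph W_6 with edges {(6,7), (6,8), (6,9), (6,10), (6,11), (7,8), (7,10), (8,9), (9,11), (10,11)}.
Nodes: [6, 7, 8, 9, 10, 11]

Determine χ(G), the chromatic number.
χ(G) = 4

Clique number ω(G) = 3 (lower bound: χ ≥ ω).
Odd cycle [7, 10, 11, 9, 8] needs 3 colors (χ ≥ 3).
Vertex 6 is adjacent to every vertex of [7, 8, 9, 10, 11], which already need 3 colors among themselves, so 6 needs a new color (χ ≥ 4).
The coloring below uses 4 colors, so χ(G) = 4.
A valid 4-coloring: color 1: [6]; color 2: [7, 9]; color 3: [8, 10]; color 4: [11].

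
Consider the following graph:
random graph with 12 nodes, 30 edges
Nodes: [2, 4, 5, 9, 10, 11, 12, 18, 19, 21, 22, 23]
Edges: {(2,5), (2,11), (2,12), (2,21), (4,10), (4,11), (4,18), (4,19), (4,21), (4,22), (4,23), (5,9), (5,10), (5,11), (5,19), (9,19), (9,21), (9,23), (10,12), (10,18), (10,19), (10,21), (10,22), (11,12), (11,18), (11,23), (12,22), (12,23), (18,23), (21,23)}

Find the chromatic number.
χ(G) = 4

Clique number ω(G) = 4 (lower bound: χ ≥ ω).
The clique on [4, 11, 18, 23] has size 4, forcing χ ≥ 4, and the coloring below uses 4 colors, so χ(G) = 4.
A valid 4-coloring: color 1: [4, 5, 12]; color 2: [2, 10, 23]; color 3: [11, 19, 21, 22]; color 4: [9, 18].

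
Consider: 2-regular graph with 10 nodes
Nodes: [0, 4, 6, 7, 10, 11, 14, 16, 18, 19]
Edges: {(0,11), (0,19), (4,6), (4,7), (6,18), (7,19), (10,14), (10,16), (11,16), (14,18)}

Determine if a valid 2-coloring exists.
A valid 2-coloring: color 1: [4, 10, 11, 18, 19]; color 2: [0, 6, 7, 14, 16].
(χ(G) = 2 ≤ 2.)

Yes, G is 2-colorable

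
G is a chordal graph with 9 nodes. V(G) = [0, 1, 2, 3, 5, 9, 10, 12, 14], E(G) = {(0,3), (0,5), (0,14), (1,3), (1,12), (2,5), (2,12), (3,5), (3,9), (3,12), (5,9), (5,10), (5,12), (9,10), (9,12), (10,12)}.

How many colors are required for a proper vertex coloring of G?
Clique number ω(G) = 4 (lower bound: χ ≥ ω).
The clique on [5, 9, 10, 12] has size 4, forcing χ ≥ 4, and the coloring below uses 4 colors, so χ(G) = 4.
A valid 4-coloring: color 1: [1, 5, 14]; color 2: [0, 12]; color 3: [2, 3, 10]; color 4: [9].

χ(G) = 4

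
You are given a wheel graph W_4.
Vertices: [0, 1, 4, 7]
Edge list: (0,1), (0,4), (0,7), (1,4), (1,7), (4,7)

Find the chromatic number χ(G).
Clique number ω(G) = 4 (lower bound: χ ≥ ω).
The clique on [0, 1, 4, 7] has size 4, forcing χ ≥ 4, and the coloring below uses 4 colors, so χ(G) = 4.
A valid 4-coloring: color 1: [7]; color 2: [1]; color 3: [4]; color 4: [0].

χ(G) = 4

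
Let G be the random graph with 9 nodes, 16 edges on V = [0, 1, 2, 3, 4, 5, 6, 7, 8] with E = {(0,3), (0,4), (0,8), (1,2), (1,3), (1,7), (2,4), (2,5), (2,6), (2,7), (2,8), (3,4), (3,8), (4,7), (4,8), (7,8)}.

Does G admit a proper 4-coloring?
Yes, G is 4-colorable

A valid 4-coloring: color 1: [2, 3]; color 2: [1, 4, 5, 6]; color 3: [8]; color 4: [0, 7].
(χ(G) = 4 ≤ 4.)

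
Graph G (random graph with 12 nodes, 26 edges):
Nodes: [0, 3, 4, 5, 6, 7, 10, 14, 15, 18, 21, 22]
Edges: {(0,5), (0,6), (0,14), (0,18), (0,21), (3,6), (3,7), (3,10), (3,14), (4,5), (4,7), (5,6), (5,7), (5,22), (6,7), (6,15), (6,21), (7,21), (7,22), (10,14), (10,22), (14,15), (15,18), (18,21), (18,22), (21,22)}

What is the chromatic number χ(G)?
χ(G) = 4

Clique number ω(G) = 3 (lower bound: χ ≥ ω).
Odd cycle [22, 7, 6, 0, 18] needs 3 colors (χ ≥ 3).
Vertex 21 is adjacent to every vertex of [0, 6, 7, 18, 22], which already need 3 colors among themselves, so 21 needs a new color (χ ≥ 4).
The coloring below uses 4 colors, so χ(G) = 4.
A valid 4-coloring: color 1: [0, 7, 10, 15]; color 2: [4, 6, 14, 22]; color 3: [3, 5, 18]; color 4: [21].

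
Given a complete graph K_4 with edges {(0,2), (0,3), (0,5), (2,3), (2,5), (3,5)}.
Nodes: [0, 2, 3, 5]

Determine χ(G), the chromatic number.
χ(G) = 4

Clique number ω(G) = 4 (lower bound: χ ≥ ω).
The clique on [0, 2, 3, 5] has size 4, forcing χ ≥ 4, and the coloring below uses 4 colors, so χ(G) = 4.
A valid 4-coloring: color 1: [3]; color 2: [2]; color 3: [0]; color 4: [5].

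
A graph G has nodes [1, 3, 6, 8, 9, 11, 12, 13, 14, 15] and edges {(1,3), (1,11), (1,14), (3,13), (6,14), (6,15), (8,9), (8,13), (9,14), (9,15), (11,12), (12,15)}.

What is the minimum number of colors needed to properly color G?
χ(G) = 2

Clique number ω(G) = 2 (lower bound: χ ≥ ω).
The graph is bipartite (no odd cycle), so 2 colors suffice: χ(G) = 2.
A valid 2-coloring: color 1: [3, 8, 11, 14, 15]; color 2: [1, 6, 9, 12, 13].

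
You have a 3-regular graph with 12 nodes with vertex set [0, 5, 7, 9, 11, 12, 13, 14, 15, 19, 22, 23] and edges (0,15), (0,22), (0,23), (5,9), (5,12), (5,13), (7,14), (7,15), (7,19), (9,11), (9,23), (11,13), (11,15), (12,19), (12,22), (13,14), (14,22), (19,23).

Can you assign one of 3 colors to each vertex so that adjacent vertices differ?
Yes, G is 3-colorable

A valid 3-coloring: color 1: [9, 13, 15, 19, 22]; color 2: [0, 5, 11, 14]; color 3: [7, 12, 23].
(χ(G) = 3 ≤ 3.)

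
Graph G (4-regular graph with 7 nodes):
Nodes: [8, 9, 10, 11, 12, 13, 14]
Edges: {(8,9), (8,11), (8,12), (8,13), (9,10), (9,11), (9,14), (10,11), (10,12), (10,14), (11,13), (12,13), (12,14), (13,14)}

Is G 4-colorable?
Yes, G is 4-colorable

A valid 4-coloring: color 1: [10, 13]; color 2: [8, 14]; color 3: [9, 12]; color 4: [11].
(χ(G) = 4 ≤ 4.)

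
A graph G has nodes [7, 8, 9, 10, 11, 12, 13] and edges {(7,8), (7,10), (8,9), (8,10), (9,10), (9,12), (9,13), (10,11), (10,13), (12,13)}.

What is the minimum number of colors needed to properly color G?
Clique number ω(G) = 3 (lower bound: χ ≥ ω).
The clique on [8, 9, 10] has size 3, forcing χ ≥ 3, and the coloring below uses 3 colors, so χ(G) = 3.
A valid 3-coloring: color 1: [10, 12]; color 2: [7, 9, 11]; color 3: [8, 13].

χ(G) = 3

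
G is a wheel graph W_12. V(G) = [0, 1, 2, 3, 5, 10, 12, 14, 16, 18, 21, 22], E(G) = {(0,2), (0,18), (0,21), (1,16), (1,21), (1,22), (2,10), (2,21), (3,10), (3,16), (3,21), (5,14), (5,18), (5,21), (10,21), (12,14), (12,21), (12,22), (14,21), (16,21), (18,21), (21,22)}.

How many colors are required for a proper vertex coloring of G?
Clique number ω(G) = 3 (lower bound: χ ≥ ω).
Odd cycle [10, 2, 0, 18, 5, 14, 12, 22, 1, 16, 3] needs 3 colors (χ ≥ 3).
Vertex 21 is adjacent to every vertex of [0, 1, 2, 3, 5, 10, 12, 14, 16, 18, 22], which already need 3 colors among themselves, so 21 needs a new color (χ ≥ 4).
The coloring below uses 4 colors, so χ(G) = 4.
A valid 4-coloring: color 1: [21]; color 2: [0, 5, 10, 12, 16]; color 3: [2, 3, 14, 18, 22]; color 4: [1].

χ(G) = 4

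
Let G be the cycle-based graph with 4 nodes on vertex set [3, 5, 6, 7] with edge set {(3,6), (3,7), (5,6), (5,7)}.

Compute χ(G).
χ(G) = 2

Clique number ω(G) = 2 (lower bound: χ ≥ ω).
The graph is bipartite (no odd cycle), so 2 colors suffice: χ(G) = 2.
A valid 2-coloring: color 1: [6, 7]; color 2: [3, 5].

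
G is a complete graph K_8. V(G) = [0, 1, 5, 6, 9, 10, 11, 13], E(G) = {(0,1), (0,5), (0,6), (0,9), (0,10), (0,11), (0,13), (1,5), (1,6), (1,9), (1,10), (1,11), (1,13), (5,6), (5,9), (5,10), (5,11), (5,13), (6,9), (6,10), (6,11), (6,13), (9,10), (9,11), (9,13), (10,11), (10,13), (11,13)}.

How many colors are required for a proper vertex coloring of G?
Clique number ω(G) = 8 (lower bound: χ ≥ ω).
The clique on [0, 1, 5, 6, 9, 10, 11, 13] has size 8, forcing χ ≥ 8, and the coloring below uses 8 colors, so χ(G) = 8.
A valid 8-coloring: color 1: [0]; color 2: [13]; color 3: [1]; color 4: [11]; color 5: [10]; color 6: [9]; color 7: [5]; color 8: [6].

χ(G) = 8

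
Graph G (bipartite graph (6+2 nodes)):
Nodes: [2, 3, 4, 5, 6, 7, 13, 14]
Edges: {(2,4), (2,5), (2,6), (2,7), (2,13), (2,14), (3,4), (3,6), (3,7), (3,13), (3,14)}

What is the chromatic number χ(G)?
Clique number ω(G) = 2 (lower bound: χ ≥ ω).
The graph is bipartite (no odd cycle), so 2 colors suffice: χ(G) = 2.
A valid 2-coloring: color 1: [2, 3]; color 2: [4, 5, 6, 7, 13, 14].

χ(G) = 2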